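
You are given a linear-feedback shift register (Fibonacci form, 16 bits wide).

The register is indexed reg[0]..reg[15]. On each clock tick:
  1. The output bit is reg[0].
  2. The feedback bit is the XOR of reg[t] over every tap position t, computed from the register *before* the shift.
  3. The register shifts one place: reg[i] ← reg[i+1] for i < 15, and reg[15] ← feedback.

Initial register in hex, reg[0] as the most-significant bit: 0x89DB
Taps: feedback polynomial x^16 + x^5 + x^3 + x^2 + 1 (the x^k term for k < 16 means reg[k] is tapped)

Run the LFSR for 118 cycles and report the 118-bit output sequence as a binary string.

1000100111011011110110110001000100001101111111001110101001110101010111101010000100000101000011011001100011100100001000

step | reg (before) | out | fb
   0 | 1000100111011011 | 1 | 1
   1 | 0001001110110111 | 0 | 1
   2 | 0010011101101111 | 0 | 0
   3 | 0100111011011110 | 0 | 1
   4 | 1001110110111101 | 1 | 1
   5 | 0011101101111011 | 0 | 0
   6 | 0111011011110110 | 0 | 1
   7 | 1110110111101101 | 1 | 1
   8 | 1101101111011011 | 1 | 0
   9 | 1011011110110110 | 1 | 0
  10 | 0110111101101100 | 0 | 0
  11 | 1101111011011000 | 1 | 1
  12 | 1011110110110001 | 1 | 0
  13 | 0111101101100010 | 0 | 0
  14 | 1111011011000100 | 1 | 0
  15 | 1110110110001000 | 1 | 1
  16 | 1101101100010001 | 1 | 0
  17 | 1011011000100010 | 1 | 0
  18 | 0110110001000100 | 0 | 0
  19 | 1101100010001000 | 1 | 0
  20 | 1011000100010000 | 1 | 1
  21 | 0110001000100001 | 0 | 1
  22 | 1100010001000011 | 1 | 0
  23 | 1000100010000110 | 1 | 1
  24 | 0001000100001101 | 0 | 1
  25 | 0010001000011011 | 0 | 1
  26 | 0100010000110111 | 0 | 1
  27 | 1000100001101111 | 1 | 1
  28 | 0001000011011111 | 0 | 1
  29 | 0010000110111111 | 0 | 1
  30 | 0100001101111111 | 0 | 0
  31 | 1000011011111110 | 1 | 0
  32 | 0000110111111100 | 0 | 1
  33 | 0001101111111001 | 0 | 1
  34 | 0011011111110011 | 0 | 1
  35 | 0110111111100111 | 0 | 0
  36 | 1101111111001110 | 1 | 1
  37 | 1011111110011101 | 1 | 0
  38 | 0111111100111010 | 0 | 1
  39 | 1111111001110101 | 1 | 0
  40 | 1111110011101010 | 1 | 0
  41 | 1111100111010100 | 1 | 1
  42 | 1111001110101001 | 1 | 1
  43 | 1110011101010011 | 1 | 1
  44 | 1100111010100111 | 1 | 0
  45 | 1001110101001110 | 1 | 1
  46 | 0011101010011101 | 0 | 0
  47 | 0111010100111010 | 0 | 1
  48 | 1110101001110101 | 1 | 0
  49 | 1101010011101010 | 1 | 1
  50 | 1010100111010101 | 1 | 0
  51 | 0101001110101010 | 0 | 1
  52 | 1010011101010101 | 1 | 1
  53 | 0100111010101011 | 0 | 1
  54 | 1001110101010111 | 1 | 1
  55 | 0011101010101111 | 0 | 0
  56 | 0111010101011110 | 0 | 1
  57 | 1110101010111101 | 1 | 0
  58 | 1101010101111010 | 1 | 1
  59 | 1010101011110101 | 1 | 0
  60 | 0101010111101010 | 0 | 0
  61 | 1010101111010100 | 1 | 0
  62 | 0101011110101000 | 0 | 0
  63 | 1010111101010000 | 1 | 1
  64 | 0101111010100001 | 0 | 0
  65 | 1011110101000010 | 1 | 0
  66 | 0111101010000100 | 0 | 0
  67 | 1111010100001000 | 1 | 0
  68 | 1110101000010000 | 1 | 0
  69 | 1101010000100000 | 1 | 1
  70 | 1010100001000001 | 1 | 0
  71 | 0101000010000010 | 0 | 1
  72 | 1010000100000101 | 1 | 0
  73 | 0100001000001010 | 0 | 0
  74 | 1000010000010100 | 1 | 0
  75 | 0000100000101000 | 0 | 0
  76 | 0001000001010000 | 0 | 1
  77 | 0010000010100001 | 0 | 1
  78 | 0100000101000011 | 0 | 0
  79 | 1000001010000110 | 1 | 1
  80 | 0000010100001101 | 0 | 1
  81 | 0000101000011011 | 0 | 0
  82 | 0001010000110110 | 0 | 0
  83 | 0010100001101100 | 0 | 1
  84 | 0101000011011001 | 0 | 1
  85 | 1010000110110011 | 1 | 0
  86 | 0100001101100110 | 0 | 0
  87 | 1000011011001100 | 1 | 0
  88 | 0000110110011000 | 0 | 1
  89 | 0001101100110001 | 0 | 1
  90 | 0011011001100011 | 0 | 1
  91 | 0110110011000111 | 0 | 0
  92 | 1101100110001110 | 1 | 0
  93 | 1011001100011100 | 1 | 1
  94 | 0110011000111001 | 0 | 0
  95 | 1100110001110010 | 1 | 0
  96 | 1001100011100100 | 1 | 0
  97 | 0011000111001000 | 0 | 0
  98 | 0110001110010000 | 0 | 1
  99 | 1100011100100001 | 1 | 0
 100 | 1000111001000010 | 1 | 0
 101 | 0001110010000100 | 0 | 0
 102 | 0011100100001000 | 0 | 0
 103 | 0111001000010000 | 0 | 0
 104 | 1110010000100000 | 1 | 1
 105 | 1100100001000001 | 1 | 1
 106 | 1001000010000011 | 1 | 0
 107 | 0010000100000110 | 0 | 1
 108 | 0100001000001101 | 0 | 0
 109 | 1000010000011010 | 1 | 0
 110 | 0000100000110100 | 0 | 0
 111 | 0001000001101000 | 0 | 1
 112 | 0010000011010001 | 0 | 1
 113 | 0100000110100011 | 0 | 0
 114 | 1000001101000110 | 1 | 1
 115 | 0000011010001101 | 0 | 1
 116 | 0000110100011011 | 0 | 1
 117 | 0001101000110111 | 0 | 1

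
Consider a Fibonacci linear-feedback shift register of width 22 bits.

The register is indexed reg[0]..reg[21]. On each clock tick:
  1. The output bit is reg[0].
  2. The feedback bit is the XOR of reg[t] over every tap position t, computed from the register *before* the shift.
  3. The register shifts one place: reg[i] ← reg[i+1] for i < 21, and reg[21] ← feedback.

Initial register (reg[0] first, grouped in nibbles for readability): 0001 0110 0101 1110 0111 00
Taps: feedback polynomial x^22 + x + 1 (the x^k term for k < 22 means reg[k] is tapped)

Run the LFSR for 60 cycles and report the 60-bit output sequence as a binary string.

000101100101111001110000111010111000101001000100111100100111

k : reg_k → out_k, fb_k
0: 0001011001011110011100 → 0, fb=0
1: 0010110010111100111000 → 0, fb=0
2: 0101100101111001110000 → 0, fb=1
3: 1011001011110011100001 → 1, fb=1
4: 0110010111100111000011 → 0, fb=1
5: 1100101111001110000111 → 1, fb=0
6: 1001011110011100001110 → 1, fb=1
7: 0010111100111000011101 → 0, fb=0
8: 0101111001110000111010 → 0, fb=1
9: 1011110011100001110101 → 1, fb=1
10: 0111100111000011101011 → 0, fb=1
11: 1111001110000111010111 → 1, fb=0
12: 1110011100001110101110 → 1, fb=0
13: 1100111000011101011100 → 1, fb=0
14: 1001110000111010111000 → 1, fb=1
15: 0011100001110101110001 → 0, fb=0
16: 0111000011101011100010 → 0, fb=1
17: 1110000111010111000101 → 1, fb=0
18: 1100001110101110001010 → 1, fb=0
19: 1000011101011100010100 → 1, fb=1
20: 0000111010111000101001 → 0, fb=0
21: 0001110101110001010010 → 0, fb=0
22: 0011101011100010100100 → 0, fb=0
23: 0111010111000101001000 → 0, fb=1
24: 1110101110001010010001 → 1, fb=0
25: 1101011100010100100010 → 1, fb=0
26: 1010111000101001000100 → 1, fb=1
27: 0101110001010010001001 → 0, fb=1
28: 1011100010100100010011 → 1, fb=1
29: 0111000101001000100111 → 0, fb=1
30: 1110001010010001001111 → 1, fb=0
31: 1100010100100010011110 → 1, fb=0
32: 1000101001000100111100 → 1, fb=1
33: 0001010010001001111001 → 0, fb=0
34: 0010100100010011110010 → 0, fb=0
35: 0101001000100111100100 → 0, fb=1
36: 1010010001001111001001 → 1, fb=1
37: 0100100010011110010011 → 0, fb=1
38: 1001000100111100100111 → 1, fb=1
39: 0010001001111001001111 → 0, fb=0
40: 0100010011110010011110 → 0, fb=1
41: 1000100111100100111101 → 1, fb=1
42: 0001001111001001111011 → 0, fb=0
43: 0010011110010011110110 → 0, fb=0
44: 0100111100100111101100 → 0, fb=1
45: 1001111001001111011001 → 1, fb=1
46: 0011110010011110110011 → 0, fb=0
47: 0111100100111101100110 → 0, fb=1
48: 1111001001111011001101 → 1, fb=0
49: 1110010011110110011010 → 1, fb=0
50: 1100100111101100110100 → 1, fb=0
51: 1001001111011001101000 → 1, fb=1
52: 0010011110110011010001 → 0, fb=0
53: 0100111101100110100010 → 0, fb=1
54: 1001111011001101000101 → 1, fb=1
55: 0011110110011010001011 → 0, fb=0
56: 0111101100110100010110 → 0, fb=1
57: 1111011001101000101101 → 1, fb=0
58: 1110110011010001011010 → 1, fb=0
59: 1101100110100010110100 → 1, fb=0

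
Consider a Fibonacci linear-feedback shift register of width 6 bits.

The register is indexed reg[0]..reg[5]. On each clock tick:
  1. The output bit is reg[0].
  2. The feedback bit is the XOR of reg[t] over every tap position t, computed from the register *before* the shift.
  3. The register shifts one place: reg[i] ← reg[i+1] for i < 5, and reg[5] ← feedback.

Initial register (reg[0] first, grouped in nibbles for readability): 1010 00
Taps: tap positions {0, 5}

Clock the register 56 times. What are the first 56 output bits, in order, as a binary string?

10100011000010000011111101010110011011101101001001110001

tick  register→output (feedback)
  0  101000→1 (1)
  1  010001→0 (1)
  2  100011→1 (0)
  3  000110→0 (0)
  4  001100→0 (0)
  5  011000→0 (0)
  6  110000→1 (1)
  7  100001→1 (0)
  8  000010→0 (0)
  9  000100→0 (0)
 10  001000→0 (0)
 11  010000→0 (0)
 12  100000→1 (1)
 13  000001→0 (1)
 14  000011→0 (1)
 15  000111→0 (1)
 16  001111→0 (1)
 17  011111→0 (1)
 18  111111→1 (0)
 19  111110→1 (1)
 20  111101→1 (0)
 21  111010→1 (1)
 22  110101→1 (0)
 23  101010→1 (1)
 24  010101→0 (1)
 25  101011→1 (0)
 26  010110→0 (0)
 27  101100→1 (1)
 28  011001→0 (1)
 29  110011→1 (0)
 30  100110→1 (1)
 31  001101→0 (1)
 32  011011→0 (1)
 33  110111→1 (0)
 34  101110→1 (1)
 35  011101→0 (1)
 36  111011→1 (0)
 37  110110→1 (1)
 38  101101→1 (0)
 39  011010→0 (0)
 40  110100→1 (1)
 41  101001→1 (0)
 42  010010→0 (0)
 43  100100→1 (1)
 44  001001→0 (1)
 45  010011→0 (1)
 46  100111→1 (0)
 47  001110→0 (0)
 48  011100→0 (0)
 49  111000→1 (1)
 50  110001→1 (0)
 51  100010→1 (1)
 52  000101→0 (1)
 53  001011→0 (1)
 54  010111→0 (1)
 55  101111→1 (0)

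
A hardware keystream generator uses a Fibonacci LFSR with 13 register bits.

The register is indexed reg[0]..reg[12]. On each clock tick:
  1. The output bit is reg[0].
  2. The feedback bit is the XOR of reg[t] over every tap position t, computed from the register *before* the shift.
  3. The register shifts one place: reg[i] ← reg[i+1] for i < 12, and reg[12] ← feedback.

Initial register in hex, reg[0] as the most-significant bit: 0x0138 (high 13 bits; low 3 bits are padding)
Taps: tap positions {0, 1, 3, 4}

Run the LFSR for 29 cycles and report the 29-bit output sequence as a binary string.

00000001001110001100100000011

step | reg (before) | out | fb
   0 | 0000000100111 | 0 | 0
   1 | 0000001001110 | 0 | 0
   2 | 0000010011100 | 0 | 0
   3 | 0000100111000 | 0 | 1
   4 | 0001001110001 | 0 | 1
   5 | 0010011100011 | 0 | 0
   6 | 0100111000110 | 0 | 0
   7 | 1001110001100 | 1 | 1
   8 | 0011100011001 | 0 | 0
   9 | 0111000110010 | 0 | 0
  10 | 1110001100100 | 1 | 0
  11 | 1100011001000 | 1 | 0
  12 | 1000110010000 | 1 | 0
  13 | 0001100100000 | 0 | 0
  14 | 0011001000000 | 0 | 1
  15 | 0110010000001 | 0 | 1
  16 | 1100100000011 | 1 | 1
  17 | 1001000000111 | 1 | 0
  18 | 0010000001110 | 0 | 0
  19 | 0100000011100 | 0 | 1
  20 | 1000000111001 | 1 | 1
  21 | 0000001110011 | 0 | 0
  22 | 0000011100110 | 0 | 0
  23 | 0000111001100 | 0 | 1
  24 | 0001110011001 | 0 | 0
  25 | 0011100110010 | 0 | 0
  26 | 0111001100100 | 0 | 0
  27 | 1110011001000 | 1 | 0
  28 | 1100110010000 | 1 | 1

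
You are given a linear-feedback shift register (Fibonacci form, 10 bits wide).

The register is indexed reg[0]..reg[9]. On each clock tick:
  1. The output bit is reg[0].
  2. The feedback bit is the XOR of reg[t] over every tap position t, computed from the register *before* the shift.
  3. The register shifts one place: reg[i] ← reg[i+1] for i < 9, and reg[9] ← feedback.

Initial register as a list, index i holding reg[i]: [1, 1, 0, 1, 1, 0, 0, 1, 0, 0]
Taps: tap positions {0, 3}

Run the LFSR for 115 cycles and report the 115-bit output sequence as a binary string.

1101100100000100010010011000000101100010100111011001110001011111101010001011101101011000011001101101010000011101001

tick  register→output (feedback)
  0  1101100100→1 (0)
  1  1011001000→1 (0)
  2  0110010000→0 (0)
  3  1100100000→1 (1)
  4  1001000001→1 (0)
  5  0010000010→0 (0)
  6  0100000100→0 (0)
  7  1000001000→1 (1)
  8  0000010001→0 (0)
  9  0000100010→0 (0)
 10  0001000100→0 (1)
 11  0010001001→0 (0)
 12  0100010010→0 (0)
 13  1000100100→1 (1)
 14  0001001001→0 (1)
 15  0010010011→0 (0)
 16  0100100110→0 (0)
 17  1001001100→1 (0)
 18  0010011000→0 (0)
 19  0100110000→0 (0)
 20  1001100000→1 (0)
 21  0011000000→0 (1)
 22  0110000001→0 (0)
 23  1100000010→1 (1)
 24  1000000101→1 (1)
 25  0000001011→0 (0)
 26  0000010110→0 (0)
 27  0000101100→0 (0)
 28  0001011000→0 (1)
 29  0010110001→0 (0)
 30  0101100010→0 (1)
 31  1011000101→1 (0)
 32  0110001010→0 (0)
 33  1100010100→1 (1)
 34  1000101001→1 (1)
 35  0001010011→0 (1)
 36  0010100111→0 (0)
 37  0101001110→0 (1)
 38  1010011101→1 (1)
 39  0100111011→0 (0)
 40  1001110110→1 (0)
 41  0011101100→0 (1)
 42  0111011001→0 (1)
 43  1110110011→1 (1)
 44  1101100111→1 (0)
 45  1011001110→1 (0)
 46  0110011100→0 (0)
 47  1100111000→1 (1)
 48  1001110001→1 (0)
 49  0011100010→0 (1)
 50  0111000101→0 (1)
 51  1110001011→1 (1)
 52  1100010111→1 (1)
 53  1000101111→1 (1)
 54  0001011111→0 (1)
 55  0010111111→0 (0)
 56  0101111110→0 (1)
 57  1011111101→1 (0)
 58  0111111010→0 (1)
 59  1111110101→1 (0)
 60  1111101010→1 (0)
 61  1111010100→1 (0)
 62  1110101000→1 (1)
 63  1101010001→1 (0)
 64  1010100010→1 (1)
 65  0101000101→0 (1)
 66  1010001011→1 (1)
 67  0100010111→0 (0)
 68  1000101110→1 (1)
 69  0001011101→0 (1)
 70  0010111011→0 (0)
 71  0101110110→0 (1)
 72  1011101101→1 (0)
 73  0111011010→0 (1)
 74  1110110101→1 (1)
 75  1101101011→1 (0)
 76  1011010110→1 (0)
 77  0110101100→0 (0)
 78  1101011000→1 (0)
 79  1010110000→1 (1)
 80  0101100001→0 (1)
 81  1011000011→1 (0)
 82  0110000110→0 (0)
 83  1100001100→1 (1)
 84  1000011001→1 (1)
 85  0000110011→0 (0)
 86  0001100110→0 (1)
 87  0011001101→0 (1)
 88  0110011011→0 (0)
 89  1100110110→1 (1)
 90  1001101101→1 (0)
 91  0011011010→0 (1)
 92  0110110101→0 (0)
 93  1101101010→1 (0)
 94  1011010100→1 (0)
 95  0110101000→0 (0)
 96  1101010000→1 (0)
 97  1010100000→1 (1)
 98  0101000001→0 (1)
 99  1010000011→1 (1)
100  0100000111→0 (0)
101  1000001110→1 (1)
102  0000011101→0 (0)
103  0000111010→0 (0)
104  0001110100→0 (1)
105  0011101001→0 (1)
106  0111010011→0 (1)
107  1110100111→1 (1)
108  1101001111→1 (0)
109  1010011110→1 (1)
110  0100111101→0 (0)
111  1001111010→1 (0)
112  0011110100→0 (1)
113  0111101001→0 (1)
114  1111010011→1 (0)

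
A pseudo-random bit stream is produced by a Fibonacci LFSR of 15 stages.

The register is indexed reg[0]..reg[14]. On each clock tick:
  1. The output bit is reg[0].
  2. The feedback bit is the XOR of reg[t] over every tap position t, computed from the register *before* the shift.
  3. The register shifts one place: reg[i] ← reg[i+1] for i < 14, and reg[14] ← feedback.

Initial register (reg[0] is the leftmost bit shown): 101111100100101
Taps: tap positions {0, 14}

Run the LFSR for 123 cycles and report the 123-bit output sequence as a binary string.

k : reg_k → out_k, fb_k
0: 101111100100101 → 1, fb=0
1: 011111001001010 → 0, fb=0
2: 111110010010100 → 1, fb=1
3: 111100100101001 → 1, fb=0
4: 111001001010010 → 1, fb=1
5: 110010010100101 → 1, fb=0
6: 100100101001010 → 1, fb=1
7: 001001010010101 → 0, fb=1
8: 010010100101011 → 0, fb=1
9: 100101001010111 → 1, fb=0
10: 001010010101110 → 0, fb=0
11: 010100101011100 → 0, fb=0
12: 101001010111000 → 1, fb=1
13: 010010101110001 → 0, fb=1
14: 100101011100011 → 1, fb=0
15: 001010111000110 → 0, fb=0
16: 010101110001100 → 0, fb=0
17: 101011100011000 → 1, fb=1
18: 010111000110001 → 0, fb=1
19: 101110001100011 → 1, fb=0
20: 011100011000110 → 0, fb=0
21: 111000110001100 → 1, fb=1
22: 110001100011001 → 1, fb=0
23: 100011000110010 → 1, fb=1
24: 000110001100101 → 0, fb=1
25: 001100011001011 → 0, fb=1
26: 011000110010111 → 0, fb=1
27: 110001100101111 → 1, fb=0
28: 100011001011110 → 1, fb=1
29: 000110010111101 → 0, fb=1
30: 001100101111011 → 0, fb=1
31: 011001011110111 → 0, fb=1
32: 110010111101111 → 1, fb=0
33: 100101111011110 → 1, fb=1
34: 001011110111101 → 0, fb=1
35: 010111101111011 → 0, fb=1
36: 101111011110111 → 1, fb=0
37: 011110111101110 → 0, fb=0
38: 111101111011100 → 1, fb=1
39: 111011110111001 → 1, fb=0
40: 110111101110010 → 1, fb=1
41: 101111011100101 → 1, fb=0
42: 011110111001010 → 0, fb=0
43: 111101110010100 → 1, fb=1
44: 111011100101001 → 1, fb=0
45: 110111001010010 → 1, fb=1
46: 101110010100101 → 1, fb=0
47: 011100101001010 → 0, fb=0
48: 111001010010100 → 1, fb=1
49: 110010100101001 → 1, fb=0
50: 100101001010010 → 1, fb=1
51: 001010010100101 → 0, fb=1
52: 010100101001011 → 0, fb=1
53: 101001010010111 → 1, fb=0
54: 010010100101110 → 0, fb=0
55: 100101001011100 → 1, fb=1
56: 001010010111001 → 0, fb=1
57: 010100101110011 → 0, fb=1
58: 101001011100111 → 1, fb=0
59: 010010111001110 → 0, fb=0
60: 100101110011100 → 1, fb=1
61: 001011100111001 → 0, fb=1
62: 010111001110011 → 0, fb=1
63: 101110011100111 → 1, fb=0
64: 011100111001110 → 0, fb=0
65: 111001110011100 → 1, fb=1
66: 110011100111001 → 1, fb=0
67: 100111001110010 → 1, fb=1
68: 001110011100101 → 0, fb=1
69: 011100111001011 → 0, fb=1
70: 111001110010111 → 1, fb=0
71: 110011100101110 → 1, fb=1
72: 100111001011101 → 1, fb=0
73: 001110010111010 → 0, fb=0
74: 011100101110100 → 0, fb=0
75: 111001011101000 → 1, fb=1
76: 110010111010001 → 1, fb=0
77: 100101110100010 → 1, fb=1
78: 001011101000101 → 0, fb=1
79: 010111010001011 → 0, fb=1
80: 101110100010111 → 1, fb=0
81: 011101000101110 → 0, fb=0
82: 111010001011100 → 1, fb=1
83: 110100010111001 → 1, fb=0
84: 101000101110010 → 1, fb=1
85: 010001011100101 → 0, fb=1
86: 100010111001011 → 1, fb=0
87: 000101110010110 → 0, fb=0
88: 001011100101100 → 0, fb=0
89: 010111001011000 → 0, fb=0
90: 101110010110000 → 1, fb=1
91: 011100101100001 → 0, fb=1
92: 111001011000011 → 1, fb=0
93: 110010110000110 → 1, fb=1
94: 100101100001101 → 1, fb=0
95: 001011000011010 → 0, fb=0
96: 010110000110100 → 0, fb=0
97: 101100001101000 → 1, fb=1
98: 011000011010001 → 0, fb=1
99: 110000110100011 → 1, fb=0
100: 100001101000110 → 1, fb=1
101: 000011010001101 → 0, fb=1
102: 000110100011011 → 0, fb=1
103: 001101000110111 → 0, fb=1
104: 011010001101111 → 0, fb=1
105: 110100011011111 → 1, fb=0
106: 101000110111110 → 1, fb=1
107: 010001101111101 → 0, fb=1
108: 100011011111011 → 1, fb=0
109: 000110111110110 → 0, fb=0
110: 001101111101100 → 0, fb=0
111: 011011111011000 → 0, fb=0
112: 110111110110000 → 1, fb=1
113: 101111101100001 → 1, fb=0
114: 011111011000010 → 0, fb=0
115: 111110110000100 → 1, fb=1
116: 111101100001001 → 1, fb=0
117: 111011000010010 → 1, fb=1
118: 110110000100101 → 1, fb=0
119: 101100001001010 → 1, fb=1
120: 011000010010101 → 0, fb=1
121: 110000100101011 → 1, fb=0
122: 100001001010110 → 1, fb=1

101111100100101001010111000110001100101111011110111001010010100101110011100111001011101000101110010110000110100011011111011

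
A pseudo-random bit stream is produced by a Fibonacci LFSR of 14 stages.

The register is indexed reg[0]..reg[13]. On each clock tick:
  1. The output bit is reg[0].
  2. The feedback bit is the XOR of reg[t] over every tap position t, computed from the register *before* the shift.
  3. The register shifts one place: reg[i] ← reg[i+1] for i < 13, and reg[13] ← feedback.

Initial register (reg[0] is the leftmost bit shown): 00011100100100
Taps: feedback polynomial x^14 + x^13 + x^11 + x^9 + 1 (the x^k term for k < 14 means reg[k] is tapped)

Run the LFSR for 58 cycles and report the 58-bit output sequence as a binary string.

step | reg (before) | out | fb
   0 | 00011100100100 | 0 | 1
   1 | 00111001001001 | 0 | 1
   2 | 01110010010011 | 0 | 0
   3 | 11100100100110 | 1 | 0
   4 | 11001001001100 | 1 | 0
   5 | 10010010011000 | 1 | 0
   6 | 00100100110000 | 0 | 1
   7 | 01001001100001 | 0 | 1
   8 | 10010011000011 | 1 | 0
   9 | 00100110000110 | 0 | 1
  10 | 01001100001101 | 0 | 0
  11 | 10011000011010 | 1 | 0
  12 | 00110000110100 | 0 | 0
  13 | 01100001101000 | 0 | 0
  14 | 11000011010000 | 1 | 0
  15 | 10000110100000 | 1 | 1
  16 | 00001101000001 | 0 | 1
  17 | 00011010000011 | 0 | 1
  18 | 00110100000111 | 0 | 0
  19 | 01101000001110 | 0 | 1
  20 | 11010000011101 | 1 | 0
  21 | 10100000111010 | 1 | 0
  22 | 01000001110100 | 0 | 0
  23 | 10000011101000 | 1 | 1
  24 | 00000111010001 | 0 | 0
  25 | 00001110100010 | 0 | 0
  26 | 00011101000100 | 0 | 1
  27 | 00111010001001 | 0 | 1
  28 | 01110100010011 | 0 | 0
  29 | 11101000100110 | 1 | 0
  30 | 11010001001100 | 1 | 0
  31 | 10100010011000 | 1 | 0
  32 | 01000100110000 | 0 | 1
  33 | 10001001100001 | 1 | 0
  34 | 00010011000010 | 0 | 0
  35 | 00100110000100 | 0 | 1
  36 | 01001100001001 | 0 | 1
  37 | 10011000010011 | 1 | 1
  38 | 00110000100111 | 0 | 0
  39 | 01100001001110 | 0 | 1
  40 | 11000010011101 | 1 | 0
  41 | 10000100111010 | 1 | 0
  42 | 00001001110100 | 0 | 0
  43 | 00010011101000 | 0 | 0
  44 | 00100111010000 | 0 | 1
  45 | 01001110100001 | 0 | 1
  46 | 10011101000011 | 1 | 0
  47 | 00111010000110 | 0 | 1
  48 | 01110100001101 | 0 | 0
  49 | 11101000011010 | 1 | 0
  50 | 11010000110100 | 1 | 1
  51 | 10100001101001 | 1 | 0
  52 | 01000011010010 | 0 | 1
  53 | 10000110100101 | 1 | 1
  54 | 00001101001011 | 0 | 1
  55 | 00011010010111 | 0 | 1
  56 | 00110100101111 | 0 | 0
  57 | 01101001011110 | 0 | 0

0001110010010011000011010000011101000100110000100111010000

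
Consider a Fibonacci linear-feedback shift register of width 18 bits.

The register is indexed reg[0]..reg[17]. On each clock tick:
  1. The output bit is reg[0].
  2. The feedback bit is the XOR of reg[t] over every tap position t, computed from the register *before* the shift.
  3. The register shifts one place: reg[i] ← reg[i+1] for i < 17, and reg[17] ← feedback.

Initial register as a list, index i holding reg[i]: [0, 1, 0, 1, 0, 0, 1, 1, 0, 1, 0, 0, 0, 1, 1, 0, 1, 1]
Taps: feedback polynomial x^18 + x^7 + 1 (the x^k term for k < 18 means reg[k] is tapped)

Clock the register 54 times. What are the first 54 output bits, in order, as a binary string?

010100110100011011111100000011100011111011000100010101

step | reg (before) | out | fb
   0 | 010100110100011011 | 0 | 1
   1 | 101001101000110111 | 1 | 1
   2 | 010011010001101111 | 0 | 1
   3 | 100110100011011111 | 1 | 1
   4 | 001101000110111111 | 0 | 0
   5 | 011010001101111110 | 0 | 0
   6 | 110100011011111100 | 1 | 0
   7 | 101000110111111000 | 1 | 0
   8 | 010001101111110000 | 0 | 0
   9 | 100011011111100000 | 1 | 0
  10 | 000110111111000000 | 0 | 1
  11 | 001101111110000001 | 0 | 1
  12 | 011011111100000011 | 0 | 1
  13 | 110111111000000111 | 1 | 0
  14 | 101111110000001110 | 1 | 0
  15 | 011111100000011100 | 0 | 0
  16 | 111111000000111000 | 1 | 1
  17 | 111110000001110001 | 1 | 1
  18 | 111100000011100011 | 1 | 1
  19 | 111000000111000111 | 1 | 1
  20 | 110000001110001111 | 1 | 1
  21 | 100000011100011111 | 1 | 0
  22 | 000000111000111110 | 0 | 1
  23 | 000001110001111101 | 0 | 1
  24 | 000011100011111011 | 0 | 0
  25 | 000111000111110110 | 0 | 0
  26 | 001110001111101100 | 0 | 0
  27 | 011100011111011000 | 0 | 1
  28 | 111000111110110001 | 1 | 0
  29 | 110001111101100010 | 1 | 0
  30 | 100011111011000100 | 1 | 0
  31 | 000111110110001000 | 0 | 1
  32 | 001111101100010001 | 0 | 0
  33 | 011111011000100010 | 0 | 1
  34 | 111110110001000101 | 1 | 0
  35 | 111101100010001010 | 1 | 1
  36 | 111011000100010101 | 1 | 1
  37 | 110110001000101011 | 1 | 1
  38 | 101100010001010111 | 1 | 0
  39 | 011000100010101110 | 0 | 0
  40 | 110001000101011100 | 1 | 1
  41 | 100010001010111001 | 1 | 1
  42 | 000100010101110011 | 0 | 1
  43 | 001000101011100111 | 0 | 0
  44 | 010001010111001110 | 0 | 1
  45 | 100010101110011101 | 1 | 1
  46 | 000101011100111011 | 0 | 1
  47 | 001010111001110111 | 0 | 1
  48 | 010101110011101111 | 0 | 1
  49 | 101011100111011111 | 1 | 1
  50 | 010111001110111111 | 0 | 0
  51 | 101110011101111110 | 1 | 0
  52 | 011100111011111100 | 0 | 1
  53 | 111001110111111001 | 1 | 0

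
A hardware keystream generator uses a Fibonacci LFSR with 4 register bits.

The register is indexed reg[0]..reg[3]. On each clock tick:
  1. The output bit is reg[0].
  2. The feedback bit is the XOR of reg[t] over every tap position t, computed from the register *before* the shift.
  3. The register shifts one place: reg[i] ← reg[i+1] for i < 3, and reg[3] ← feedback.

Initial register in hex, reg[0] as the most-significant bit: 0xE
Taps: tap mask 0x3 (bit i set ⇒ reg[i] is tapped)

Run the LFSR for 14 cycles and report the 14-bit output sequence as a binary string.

11100010011010

tick  register→output (feedback)
  0  1110→1 (0)
  1  1100→1 (0)
  2  1000→1 (1)
  3  0001→0 (0)
  4  0010→0 (0)
  5  0100→0 (1)
  6  1001→1 (1)
  7  0011→0 (0)
  8  0110→0 (1)
  9  1101→1 (0)
 10  1010→1 (1)
 11  0101→0 (1)
 12  1011→1 (1)
 13  0111→0 (1)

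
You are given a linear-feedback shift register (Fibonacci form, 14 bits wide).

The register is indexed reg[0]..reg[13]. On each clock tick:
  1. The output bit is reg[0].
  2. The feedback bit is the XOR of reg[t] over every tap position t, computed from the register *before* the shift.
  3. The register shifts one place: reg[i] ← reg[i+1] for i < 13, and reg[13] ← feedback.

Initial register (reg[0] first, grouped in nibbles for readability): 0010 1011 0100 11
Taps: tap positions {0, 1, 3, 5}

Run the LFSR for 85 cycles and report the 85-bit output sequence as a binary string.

tick  register→output (feedback)
  0  00101011010011→0 (0)
  1  01010110100110→0 (1)
  2  10101101001101→1 (0)
  3  01011010011010→0 (0)
  4  10110100110100→1 (1)
  5  01101001101001→0 (1)
  6  11010011010011→1 (1)
  7  10100110100111→1 (0)
  8  01001101001110→0 (0)
  9  10011010011100→1 (0)
 10  00110100111000→0 (0)
 11  01101001110000→0 (1)
 12  11010011100001→1 (1)
 13  10100111000011→1 (0)
 14  01001110000110→0 (0)
 15  10011100001100→1 (1)
 16  00111000011001→0 (1)
 17  01110000110011→0 (0)
 18  11100001100110→1 (0)
 19  11000011001100→1 (0)
 20  10000110011000→1 (0)
 21  00001100110000→0 (1)
 22  00011001100001→0 (1)
 23  00110011000011→0 (1)
 24  01100110000111→0 (0)
 25  11001100001110→1 (1)
 26  10011000011101→1 (0)
 27  00110000111010→0 (1)
 28  01100001110101→0 (1)
 29  11000011101011→1 (0)
 30  10000111010110→1 (0)
 31  00001110101100→0 (1)
 32  00011101011001→0 (0)
 33  00111010110010→0 (1)
 34  01110101100101→0 (1)
 35  11101011001011→1 (0)
 36  11010110010110→1 (0)
 37  10101100101100→1 (0)
 38  01011001011000→0 (0)
 39  10110010110000→1 (0)
 40  01100101100000→0 (0)
 41  11001011000000→1 (0)
 42  10010110000000→1 (1)
 43  00101100000001→0 (1)
 44  01011000000011→0 (0)
 45  10110000000110→1 (0)
 46  01100000001100→0 (1)
 47  11000000011001→1 (0)
 48  10000000110010→1 (1)
 49  00000001100101→0 (0)
 50  00000011001010→0 (0)
 51  00000110010100→0 (1)
 52  00001100101001→0 (1)
 53  00011001010011→0 (1)
 54  00110010100111→0 (1)
 55  01100101001111→0 (0)
 56  11001010011110→1 (0)
 57  10010100111100→1 (1)
 58  00101001111001→0 (0)
 59  01010011110010→0 (0)
 60  10100111100100→1 (0)
 61  01001111001000→0 (0)
 62  10011110010000→1 (1)
 63  00111100100001→0 (0)
 64  01111001000010→0 (0)
 65  11110010000100→1 (1)
 66  11100100001001→1 (1)
 67  11001000010011→1 (0)
 68  10010000100110→1 (0)
 69  00100001001100→0 (0)
 70  01000010011000→0 (1)
 71  10000100110001→1 (0)
 72  00001001100010→0 (0)
 73  00010011000100→0 (1)
 74  00100110001001→0 (1)
 75  01001100010011→0 (0)
 76  10011000100110→1 (0)
 77  00110001001100→0 (1)
 78  01100010011001→0 (1)
 79  11000100110011→1 (1)
 80  10001001100111→1 (1)
 81  00010011001111→0 (1)
 82  00100110011111→0 (1)
 83  01001100111111→0 (0)
 84  10011001111110→1 (0)

0010101101001101001110000110011000011101011001011000000011001010011110010000100110001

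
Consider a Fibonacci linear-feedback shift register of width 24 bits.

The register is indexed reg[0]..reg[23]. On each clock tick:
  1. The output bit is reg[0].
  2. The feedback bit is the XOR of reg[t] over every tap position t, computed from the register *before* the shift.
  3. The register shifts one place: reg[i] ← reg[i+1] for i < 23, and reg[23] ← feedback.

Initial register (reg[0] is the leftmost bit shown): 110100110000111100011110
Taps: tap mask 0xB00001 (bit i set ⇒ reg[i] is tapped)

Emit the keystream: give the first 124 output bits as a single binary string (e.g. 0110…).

tick  register→output (feedback)
  0  110100110000111100011110→1 (1)
  1  101001100001111000111101→1 (0)
  2  010011000011110001111010→0 (1)
  3  100110000111100011110101→1 (1)
  4  001100001111000111101011→0 (0)
  5  011000011110001111010110→0 (1)
  6  110000111100011110101101→1 (0)
  7  100001111000111101011010→1 (0)
  8  000011110001111010110100→0 (1)
  9  000111100011110101101001→0 (0)
 10  001111000111101011010010→0 (0)
 11  011110001111010110100100→0 (1)
 12  111100011110101101001001→1 (1)
 13  111000111101011010010011→1 (0)
 14  110001111010110100100110→1 (0)
 15  100011110101101001001100→1 (1)
 16  000111101011010010011001→0 (0)
 17  001111010110100100110010→0 (0)
 18  011110101101001001100100→0 (1)
 19  111101011010010011001001→1 (1)
 20  111010110100100110010011→1 (0)
 21  110101101001001100100110→1 (0)
 22  101011010010011001001100→1 (1)
 23  010110100100110010011001→0 (0)
 24  101101001001100100110010→1 (1)
 25  011010010011001001100101→0 (0)
 26  110100100110010011001010→1 (0)
 27  101001001100100110010100→1 (0)
 28  010010011001001100101000→0 (1)
 29  100100110010011001010001→1 (0)
 30  001001100100110010100010→0 (0)
 31  010011001001100101000100→0 (1)
 32  100110010011001010001001→1 (1)
 33  001100100110010100010011→0 (1)
 34  011001001100101000100111→0 (0)
 35  110010011001010001001110→1 (1)
 36  100100110010100010011101→1 (0)
 37  001001100101000100111010→0 (1)
 38  010011001010001001110101→0 (0)
 39  100110010100010011101010→1 (0)
 40  001100101000100111010100→0 (1)
 41  011001010001001110101001→0 (0)
 42  110010100010011101010010→1 (1)
 43  100101000100111010100101→1 (1)
 44  001010001001110101001011→0 (0)
 45  010100010011101010010110→0 (1)
 46  101000100111010100101101→1 (0)
 47  010001001110101001011010→0 (1)
 48  100010011101010010110101→1 (1)
 49  000100111010100101101011→0 (0)
 50  001001110101001011010110→0 (1)
 51  010011101010010110101101→0 (1)
 52  100111010100101101011011→1 (1)
 53  001110101001011010110111→0 (0)
 54  011101010010110101101110→0 (0)
 55  111010100101101011011100→1 (1)
 56  110101001011010110111001→1 (1)
 57  101010010110101101110011→1 (0)
 58  010100101101011011100110→0 (1)
 59  101001011010110111001101→1 (0)
 60  010010110101101110011010→0 (1)
 61  100101101011011100110101→1 (1)
 62  001011010110111001101011→0 (0)
 63  010110101101110011010110→0 (1)
 64  101101011011100110101101→1 (0)
 65  011010110111001101011010→0 (1)
 66  110101101110011010110101→1 (1)
 67  101011011100110101101011→1 (1)
 68  010110111001101011010111→0 (0)
 69  101101110011010110101110→1 (1)
 70  011011100110101101011101→0 (1)
 71  110111001101011010111011→1 (1)
 72  101110011010110101110111→1 (1)
 73  011100110101101011101111→0 (1)
 74  111001101011010111011111→1 (0)
 75  110011010110101110111110→1 (1)
 76  100110101101011101111101→1 (0)
 77  001101011010111011111010→0 (1)
 78  011010110101110111110101→0 (0)
 79  110101101011101111101010→1 (0)
 80  101011010111011111010100→1 (0)
 81  010110101110111110101000→0 (1)
 82  101101011101111101010001→1 (0)
 83  011010111011111010100010→0 (0)
 84  110101110111110101000100→1 (0)
 85  101011101111101010001000→1 (0)
 86  010111011111010100010000→0 (0)
 87  101110111110101000100000→1 (1)
 88  011101111101010001000001→0 (1)
 89  111011111010100010000011→1 (0)
 90  110111110101000100000110→1 (0)
 91  101111101010001000001100→1 (1)
 92  011111010100010000011001→0 (0)
 93  111110101000100000110010→1 (1)
 94  111101010001000001100101→1 (1)
 95  111010100010000011001011→1 (1)
 96  110101000100000110010111→1 (1)
 97  101010001000001100101111→1 (0)
 98  010100010000011001011110→0 (0)
 99  101000100000110010111100→1 (1)
100  010001000001100101111001→0 (0)
101  100010000011001011110010→1 (1)
102  000100000110010111100101→0 (0)
103  001000001100101111001010→0 (1)
104  010000011001011110010101→0 (0)
105  100000110010111100101010→1 (0)
106  000001100101111001010100→0 (1)
107  000011001011110010101001→0 (0)
108  000110010111100101010010→0 (0)
109  001100101111001010100100→0 (1)
110  011001011110010101001001→0 (0)
111  110010111100101010010010→1 (1)
112  100101111001010100100101→1 (1)
113  001011110010101001001011→0 (0)
114  010111100101010010010110→0 (1)
115  101111001010100100101101→1 (0)
116  011110010101001001011010→0 (1)
117  111100101010010010110101→1 (1)
118  111001010100100101101011→1 (1)
119  110010101001001011010111→1 (1)
120  100101010010010110101111→1 (0)
121  001010100100101101011110→0 (0)
122  010101001001011010111100→0 (0)
123  101010010010110101111000→1 (0)

1101001100001111000111101011010010011001001100101000100111010100101101011011100110101101011101111101010001000001100101111001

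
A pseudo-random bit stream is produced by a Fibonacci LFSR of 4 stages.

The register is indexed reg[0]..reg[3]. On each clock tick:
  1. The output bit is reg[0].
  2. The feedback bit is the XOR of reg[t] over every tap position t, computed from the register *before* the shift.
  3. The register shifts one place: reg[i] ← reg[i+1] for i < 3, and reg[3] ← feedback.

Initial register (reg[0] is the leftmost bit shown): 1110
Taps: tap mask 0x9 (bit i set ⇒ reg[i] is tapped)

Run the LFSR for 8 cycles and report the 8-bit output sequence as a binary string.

11101011

step | reg (before) | out | fb
   0 | 1110 | 1 | 1
   1 | 1101 | 1 | 0
   2 | 1010 | 1 | 1
   3 | 0101 | 0 | 1
   4 | 1011 | 1 | 0
   5 | 0110 | 0 | 0
   6 | 1100 | 1 | 1
   7 | 1001 | 1 | 0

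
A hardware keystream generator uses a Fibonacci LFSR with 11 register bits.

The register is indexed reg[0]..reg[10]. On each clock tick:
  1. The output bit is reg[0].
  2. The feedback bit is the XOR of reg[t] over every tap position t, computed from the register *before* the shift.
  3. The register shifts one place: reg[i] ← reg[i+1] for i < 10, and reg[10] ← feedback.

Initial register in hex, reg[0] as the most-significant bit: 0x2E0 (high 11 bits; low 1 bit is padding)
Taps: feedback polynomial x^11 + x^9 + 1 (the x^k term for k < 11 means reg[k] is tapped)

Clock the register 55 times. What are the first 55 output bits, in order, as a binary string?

0010111000000100111111110100110011011110000111001111110

tick  register→output (feedback)
  0  00101110000→0 (0)
  1  01011100000→0 (0)
  2  10111000000→1 (1)
  3  01110000001→0 (0)
  4  11100000010→1 (0)
  5  11000000100→1 (1)
  6  10000001001→1 (1)
  7  00000010011→0 (1)
  8  00000100111→0 (1)
  9  00001001111→0 (1)
 10  00010011111→0 (1)
 11  00100111111→0 (1)
 12  01001111111→0 (1)
 13  10011111111→1 (0)
 14  00111111110→0 (1)
 15  01111111101→0 (0)
 16  11111111010→1 (0)
 17  11111110100→1 (1)
 18  11111101001→1 (1)
 19  11111010011→1 (0)
 20  11110100110→1 (0)
 21  11101001100→1 (1)
 22  11010011001→1 (1)
 23  10100110011→1 (0)
 24  01001100110→0 (1)
 25  10011001101→1 (1)
 26  00110011011→0 (1)
 27  01100110111→0 (1)
 28  11001101111→1 (0)
 29  10011011110→1 (0)
 30  00110111100→0 (0)
 31  01101111000→0 (0)
 32  11011110000→1 (1)
 33  10111100001→1 (1)
 34  01111000011→0 (1)
 35  11110000111→1 (0)
 36  11100001110→1 (0)
 37  11000011100→1 (1)
 38  10000111001→1 (1)
 39  00001110011→0 (1)
 40  00011100111→0 (1)
 41  00111001111→0 (1)
 42  01110011111→0 (1)
 43  11100111111→1 (0)
 44  11001111110→1 (0)
 45  10011111100→1 (1)
 46  00111111001→0 (0)
 47  01111110010→0 (1)
 48  11111100101→1 (1)
 49  11111001011→1 (0)
 50  11110010110→1 (0)
 51  11100101100→1 (1)
 52  11001011001→1 (1)
 53  10010110011→1 (0)
 54  00101100110→0 (1)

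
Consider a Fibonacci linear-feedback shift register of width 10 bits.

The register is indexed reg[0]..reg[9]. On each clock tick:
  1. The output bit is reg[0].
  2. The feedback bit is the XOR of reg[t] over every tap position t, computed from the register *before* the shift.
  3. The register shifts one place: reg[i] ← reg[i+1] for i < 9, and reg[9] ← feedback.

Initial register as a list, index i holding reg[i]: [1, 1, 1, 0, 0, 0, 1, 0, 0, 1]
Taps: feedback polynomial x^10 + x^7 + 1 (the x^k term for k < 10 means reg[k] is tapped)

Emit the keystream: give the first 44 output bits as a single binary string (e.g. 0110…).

11100010011101100101011101111010100011110100

step | reg (before) | out | fb
   0 | 1110001001 | 1 | 1
   1 | 1100010011 | 1 | 1
   2 | 1000100111 | 1 | 0
   3 | 0001001110 | 0 | 1
   4 | 0010011101 | 0 | 1
   5 | 0100111011 | 0 | 0
   6 | 1001110110 | 1 | 0
   7 | 0011101100 | 0 | 1
   8 | 0111011001 | 0 | 0
   9 | 1110110010 | 1 | 1
  10 | 1101100101 | 1 | 0
  11 | 1011001010 | 1 | 1
  12 | 0110010101 | 0 | 1
  13 | 1100101011 | 1 | 1
  14 | 1001010111 | 1 | 0
  15 | 0010101110 | 0 | 1
  16 | 0101011101 | 0 | 1
  17 | 1010111011 | 1 | 1
  18 | 0101110111 | 0 | 1
  19 | 1011101111 | 1 | 0
  20 | 0111011110 | 0 | 1
  21 | 1110111101 | 1 | 0
  22 | 1101111010 | 1 | 1
  23 | 1011110101 | 1 | 0
  24 | 0111101010 | 0 | 0
  25 | 1111010100 | 1 | 0
  26 | 1110101000 | 1 | 1
  27 | 1101010001 | 1 | 1
  28 | 1010100011 | 1 | 1
  29 | 0101000111 | 0 | 1
  30 | 1010001111 | 1 | 0
  31 | 0100011110 | 0 | 1
  32 | 1000111101 | 1 | 0
  33 | 0001111010 | 0 | 0
  34 | 0011110100 | 0 | 1
  35 | 0111101001 | 0 | 0
  36 | 1111010010 | 1 | 1
  37 | 1110100101 | 1 | 0
  38 | 1101001010 | 1 | 1
  39 | 1010010101 | 1 | 0
  40 | 0100101010 | 0 | 0
  41 | 1001010100 | 1 | 0
  42 | 0010101000 | 0 | 0
  43 | 0101010000 | 0 | 0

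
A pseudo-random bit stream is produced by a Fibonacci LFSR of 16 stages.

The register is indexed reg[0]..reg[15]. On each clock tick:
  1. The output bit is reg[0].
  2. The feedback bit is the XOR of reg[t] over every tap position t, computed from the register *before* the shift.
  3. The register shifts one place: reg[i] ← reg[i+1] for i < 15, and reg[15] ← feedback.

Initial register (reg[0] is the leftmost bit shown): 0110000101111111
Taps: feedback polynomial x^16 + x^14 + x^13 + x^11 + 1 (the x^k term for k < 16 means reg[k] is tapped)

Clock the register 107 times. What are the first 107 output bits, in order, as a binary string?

01100001011111111000111100101001100101000000101000000101111000010111111001001000001101000111101000101010110

k : reg_k → out_k, fb_k
0: 0110000101111111 → 0, fb=1
1: 1100001011111111 → 1, fb=0
2: 1000010111111110 → 1, fb=0
3: 0000101111111100 → 0, fb=0
4: 0001011111111000 → 0, fb=1
5: 0010111111110001 → 0, fb=1
6: 0101111111100011 → 0, fb=1
7: 1011111111000111 → 1, fb=1
8: 0111111110001111 → 0, fb=0
9: 1111111100011110 → 1, fb=0
10: 1111111000111100 → 1, fb=1
11: 1111110001111001 → 1, fb=0
12: 1111100011110010 → 1, fb=1
13: 1111000111100101 → 1, fb=0
14: 1110001111001010 → 1, fb=0
15: 1100011110010100 → 1, fb=1
16: 1000111100101001 → 1, fb=1
17: 0001111001010011 → 0, fb=0
18: 0011110010100110 → 0, fb=0
19: 0111100101001100 → 0, fb=1
20: 1111001010011001 → 1, fb=0
21: 1110010100110010 → 1, fb=1
22: 1100101001100101 → 1, fb=0
23: 1001010011001010 → 1, fb=0
24: 0010100110010100 → 0, fb=0
25: 0101001100101000 → 0, fb=0
26: 1010011001010000 → 1, fb=0
27: 0100110010100000 → 0, fb=0
28: 1001100101000000 → 1, fb=1
29: 0011001010000001 → 0, fb=0
30: 0110010100000010 → 0, fb=1
31: 1100101000000101 → 1, fb=0
32: 1001010000001010 → 1, fb=0
33: 0010100000010100 → 0, fb=0
34: 0101000000101000 → 0, fb=0
35: 1010000001010000 → 1, fb=0
36: 0100000010100000 → 0, fb=0
37: 1000000101000000 → 1, fb=1
38: 0000001010000001 → 0, fb=0
39: 0000010100000010 → 0, fb=1
40: 0000101000000101 → 0, fb=1
41: 0001010000001011 → 0, fb=1
42: 0010100000010111 → 0, fb=1
43: 0101000000101111 → 0, fb=0
44: 1010000001011110 → 1, fb=0
45: 0100000010111100 → 0, fb=0
46: 1000000101111000 → 1, fb=0
47: 0000001011110000 → 0, fb=1
48: 0000010111100001 → 0, fb=0
49: 0000101111000010 → 0, fb=1
50: 0001011110000101 → 0, fb=1
51: 0010111100001011 → 0, fb=1
52: 0101111000010111 → 0, fb=1
53: 1011110000101111 → 1, fb=1
54: 0111100001011111 → 0, fb=1
55: 1111000010111111 → 1, fb=0
56: 1110000101111110 → 1, fb=0
57: 1100001011111100 → 1, fb=1
58: 1000010111111001 → 1, fb=0
59: 0000101111110010 → 0, fb=0
60: 0001011111100100 → 0, fb=1
61: 0010111111001001 → 0, fb=0
62: 0101111110010010 → 0, fb=0
63: 1011111100100100 → 1, fb=0
64: 0111111001001000 → 0, fb=0
65: 1111110010010000 → 1, fb=0
66: 1111100100100000 → 1, fb=1
67: 1111001001000001 → 1, fb=1
68: 1110010010000011 → 1, fb=0
69: 1100100100000110 → 1, fb=1
70: 1001001000001101 → 1, fb=0
71: 0010010000011010 → 0, fb=0
72: 0100100000110100 → 0, fb=0
73: 1001000001101000 → 1, fb=1
74: 0010000011010001 → 0, fb=1
75: 0100000110100011 → 0, fb=1
76: 1000001101000111 → 1, fb=1
77: 0000011010001111 → 0, fb=0
78: 0000110100011110 → 0, fb=1
79: 0001101000111101 → 0, fb=0
80: 0011010001111010 → 0, fb=0
81: 0110100011110100 → 0, fb=0
82: 1101000111101000 → 1, fb=1
83: 1010001111010001 → 1, fb=0
84: 0100011110100010 → 0, fb=1
85: 1000111101000101 → 1, fb=0
86: 0001111010001010 → 0, fb=1
87: 0011110100010101 → 0, fb=0
88: 0111101000101010 → 0, fb=1
89: 1111010001010101 → 1, fb=1
90: 1110100010101011 → 1, fb=0
91: 1101000101010110 → 1, fb=0
92: 1010001010101100 → 1, fb=0
93: 0100010101011000 → 0, fb=1
94: 1000101010110001 → 1, fb=0
95: 0001010101100010 → 0, fb=1
96: 0010101011000101 → 0, fb=1
97: 0101010110001011 → 0, fb=1
98: 1010101100010111 → 1, fb=0
99: 0101011000101110 → 0, fb=0
100: 1010110001011100 → 1, fb=1
101: 0101100010111001 → 0, fb=1
102: 1011000101110011 → 1, fb=1
103: 0110001011100111 → 0, fb=0
104: 1100010111001110 → 1, fb=1
105: 1000101110011101 → 1, fb=1
106: 0001011100111011 → 0, fb=0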